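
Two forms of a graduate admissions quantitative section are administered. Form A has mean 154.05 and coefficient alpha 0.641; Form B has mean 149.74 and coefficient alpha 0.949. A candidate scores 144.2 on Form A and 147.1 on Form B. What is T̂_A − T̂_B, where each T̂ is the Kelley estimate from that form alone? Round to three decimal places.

T̂_A = 0.641(144.2) + 0.359(154.05) = 147.73615
T̂_B = 0.949(147.1) + 0.051(149.74) = 147.23464
T̂_A − T̂_B = 0.50151

0.502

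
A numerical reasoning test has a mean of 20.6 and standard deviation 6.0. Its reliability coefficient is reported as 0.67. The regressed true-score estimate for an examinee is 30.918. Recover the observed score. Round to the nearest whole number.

T̂ = ρX + (1 − ρ)μ  ⇒  X = (T̂ − (1 − ρ)μ) / ρ
X = (30.918 − 0.33 × 20.6) / 0.67 = (30.918 − 6.798) / 0.67 = 24.120 / 0.67 = 36.00

36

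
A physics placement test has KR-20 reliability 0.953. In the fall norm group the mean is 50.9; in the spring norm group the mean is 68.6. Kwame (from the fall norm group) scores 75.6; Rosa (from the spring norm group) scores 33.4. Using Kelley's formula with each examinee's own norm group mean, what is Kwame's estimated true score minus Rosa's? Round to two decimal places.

T̂_Kwame = 0.953(75.6) + 0.047(50.9) = 74.4391
T̂_Rosa = 0.953(33.4) + 0.047(68.6) = 35.0544
Difference = 74.4391 − 35.0544 = 39.3847

39.38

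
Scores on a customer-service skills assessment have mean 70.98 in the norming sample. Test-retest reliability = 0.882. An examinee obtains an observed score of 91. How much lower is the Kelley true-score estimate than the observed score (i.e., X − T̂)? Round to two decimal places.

T̂ = ρX + (1 − ρ)μ
  = 0.882 × 91 + 0.118 × 70.98
  = 80.262 + 8.37564
  = 88.6376
  ≈ 88.638
X − T̂ = 91 − 88.638 = 2.362 → 2.36

2.36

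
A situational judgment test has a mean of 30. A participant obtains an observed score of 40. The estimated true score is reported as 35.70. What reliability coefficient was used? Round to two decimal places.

0.57

T̂ = ρX + (1 − ρ)μ  ⇒  T̂ − μ = ρ(X − μ)
ρ = (T̂ − μ)/(X − μ) = (35.70 − 30) / (40 − 30) = 5.70 / 10.0 = 0.5700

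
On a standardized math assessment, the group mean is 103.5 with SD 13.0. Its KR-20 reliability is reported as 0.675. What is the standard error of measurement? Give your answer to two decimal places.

7.41

SEM = SD · √(1 − ρ) = 13.0 × √0.325 = 13.0 × 0.5701 = 7.411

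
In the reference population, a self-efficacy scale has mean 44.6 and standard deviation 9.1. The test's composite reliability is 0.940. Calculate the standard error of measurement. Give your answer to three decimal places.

2.229

SEM = SD · √(1 − ρ) = 9.1 × √0.060 = 9.1 × 0.2449 = 2.2290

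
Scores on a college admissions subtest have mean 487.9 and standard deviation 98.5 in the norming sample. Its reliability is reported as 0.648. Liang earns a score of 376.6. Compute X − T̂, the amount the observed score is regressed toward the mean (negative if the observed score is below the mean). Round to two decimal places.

T̂ = 0.648(376.6) + 0.352(487.9) = 244.0368 + 171.7408 = 415.7776 → 415.778
X − T̂ = 376.6 − 415.778 = -39.178 → -39.18

-39.18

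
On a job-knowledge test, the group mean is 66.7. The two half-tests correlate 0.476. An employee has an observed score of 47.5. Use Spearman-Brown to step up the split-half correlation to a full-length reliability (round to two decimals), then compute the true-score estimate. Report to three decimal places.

Spearman-Brown: ρ = 2r/(1 + r) = 2(0.476)/(1 + 0.476) = 0.9520/1.476 = 0.6450 → 0.64
T̂ = 0.64(47.5) + 0.36(66.7) = 30.400 + 24.012 = 54.4120 → 54.412

54.412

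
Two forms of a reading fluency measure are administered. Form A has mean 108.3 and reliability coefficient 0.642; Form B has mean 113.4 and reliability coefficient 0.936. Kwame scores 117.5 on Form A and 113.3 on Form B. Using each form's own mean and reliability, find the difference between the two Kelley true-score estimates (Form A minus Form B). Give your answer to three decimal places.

0.900

T̂_A = 0.642(117.5) + 0.358(108.3) = 114.20640
T̂_B = 0.936(113.3) + 0.064(113.4) = 113.30640
T̂_A − T̂_B = 0.90000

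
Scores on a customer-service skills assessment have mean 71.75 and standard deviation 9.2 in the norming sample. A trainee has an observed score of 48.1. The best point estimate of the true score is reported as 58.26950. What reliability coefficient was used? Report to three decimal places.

0.570

T̂ = ρX + (1 − ρ)μ  ⇒  T̂ − μ = ρ(X − μ)
ρ = (T̂ − μ)/(X − μ) = (58.26950 − 71.75) / (48.1 − 71.75) = -13.48050 / -23.65 = 0.57000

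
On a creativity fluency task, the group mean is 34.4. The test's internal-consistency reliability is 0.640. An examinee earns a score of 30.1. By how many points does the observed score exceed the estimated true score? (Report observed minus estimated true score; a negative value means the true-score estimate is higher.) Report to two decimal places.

-1.55

Weight the observed score by reliability and the mean by (1 − reliability): T̂ = 0.640·30.1 + 0.360·34.4 = 19.2640 + 12.3840 = 31.6480.
X − T̂ = 30.1 − 31.648 = -1.548 → -1.55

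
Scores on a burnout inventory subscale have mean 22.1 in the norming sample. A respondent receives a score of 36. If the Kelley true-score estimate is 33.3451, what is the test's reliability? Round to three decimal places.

0.809

T̂ = ρX + (1 − ρ)μ  ⇒  T̂ − μ = ρ(X − μ)
ρ = (T̂ − μ)/(X − μ) = (33.3451 − 22.1) / (36 − 22.1) = 11.2451 / 13.9 = 0.80900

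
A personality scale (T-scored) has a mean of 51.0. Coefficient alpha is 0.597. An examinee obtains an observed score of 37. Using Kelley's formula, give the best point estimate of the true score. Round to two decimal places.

T̂ = 0.597(37) + 0.403(51.0) = 22.089 + 20.5530 = 42.642 → 42.64

42.64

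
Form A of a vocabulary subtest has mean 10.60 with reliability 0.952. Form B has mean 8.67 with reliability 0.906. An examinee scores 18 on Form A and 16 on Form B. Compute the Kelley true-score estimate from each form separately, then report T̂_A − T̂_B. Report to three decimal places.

2.334

T̂_A = 0.952(18) + 0.048(10.60) = 17.64480
T̂_B = 0.906(16) + 0.094(8.67) = 15.31098
T̂_A − T̂_B = 2.33382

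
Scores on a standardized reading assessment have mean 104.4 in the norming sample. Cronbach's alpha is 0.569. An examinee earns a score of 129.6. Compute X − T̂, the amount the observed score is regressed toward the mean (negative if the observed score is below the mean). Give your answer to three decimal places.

T̂ = ρX + (1 − ρ)μ
  = 0.569 × 129.6 + 0.431 × 104.4
  = 73.7424 + 44.9964
  = 118.73880
  ≈ 118.7388
X − T̂ = 129.6 − 118.7388 = 10.8612 → 10.861

10.861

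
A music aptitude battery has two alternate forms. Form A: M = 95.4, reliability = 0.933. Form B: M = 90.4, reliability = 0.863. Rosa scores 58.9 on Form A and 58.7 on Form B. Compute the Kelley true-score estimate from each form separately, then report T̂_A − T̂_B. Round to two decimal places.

T̂_A = 0.933(58.9) + 0.067(95.4) = 61.3455
T̂_B = 0.863(58.7) + 0.137(90.4) = 63.0429
T̂_A − T̂_B = -1.6974

-1.70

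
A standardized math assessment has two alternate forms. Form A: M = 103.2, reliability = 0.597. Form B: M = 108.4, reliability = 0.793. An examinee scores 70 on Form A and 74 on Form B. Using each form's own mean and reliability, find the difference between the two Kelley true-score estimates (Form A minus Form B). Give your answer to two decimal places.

T̂_A = 0.597(70) + 0.403(103.2) = 83.3796
T̂_B = 0.793(74) + 0.207(108.4) = 81.1208
T̂_A − T̂_B = 2.2588

2.26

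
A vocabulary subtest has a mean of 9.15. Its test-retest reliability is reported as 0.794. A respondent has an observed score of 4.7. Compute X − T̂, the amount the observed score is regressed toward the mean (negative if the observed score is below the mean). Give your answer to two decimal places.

-0.92

T̂ = ρX + (1 − ρ)μ
  = 0.794 × 4.7 + 0.206 × 9.15
  = 3.7318 + 1.88490
  = 5.6167
  ≈ 5.617
X − T̂ = 4.7 − 5.617 = -0.917 → -0.92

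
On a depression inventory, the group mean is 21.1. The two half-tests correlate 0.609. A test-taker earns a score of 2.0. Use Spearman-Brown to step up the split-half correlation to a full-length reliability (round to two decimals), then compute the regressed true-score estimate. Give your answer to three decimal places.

6.584

Spearman-Brown: ρ = 2r/(1 + r) = 2(0.609)/(1 + 0.609) = 1.2180/1.609 = 0.7570 → 0.76
T̂ = 0.76(2.0) + 0.24(21.1) = 1.520 + 5.064 = 6.5840 → 6.584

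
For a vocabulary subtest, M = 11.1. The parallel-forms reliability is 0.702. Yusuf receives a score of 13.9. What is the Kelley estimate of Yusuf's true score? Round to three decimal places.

13.066

Regress the observed score toward the mean by the unreliability: T̂ = 0.702·13.9 + 0.298·11.1 = 9.7578 + 3.3078 = 13.0656.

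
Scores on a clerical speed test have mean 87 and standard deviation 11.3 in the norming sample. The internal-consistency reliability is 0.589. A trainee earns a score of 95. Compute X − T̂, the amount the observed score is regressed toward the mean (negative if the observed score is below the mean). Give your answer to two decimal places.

3.29

Weight the observed score by reliability and the mean by (1 − reliability): T̂ = 0.589·95 + 0.411·87 = 55.955 + 35.757 = 91.7120.
X − T̂ = 95 − 91.712 = 3.288 → 3.29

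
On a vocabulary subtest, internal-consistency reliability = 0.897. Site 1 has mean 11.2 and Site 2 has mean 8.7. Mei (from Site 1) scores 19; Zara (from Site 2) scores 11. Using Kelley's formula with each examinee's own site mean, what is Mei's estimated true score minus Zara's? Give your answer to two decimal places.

T̂_Mei = 0.897(19) + 0.103(11.2) = 18.1966
T̂_Zara = 0.897(11) + 0.103(8.7) = 10.7631
Difference = 18.1966 − 10.7631 = 7.4335

7.43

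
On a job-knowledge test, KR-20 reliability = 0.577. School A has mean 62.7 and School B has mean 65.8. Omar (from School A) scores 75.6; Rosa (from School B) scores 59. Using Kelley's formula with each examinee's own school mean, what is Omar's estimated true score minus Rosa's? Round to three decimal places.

T̂_Omar = 0.577(75.6) + 0.423(62.7) = 70.14330
T̂_Rosa = 0.577(59) + 0.423(65.8) = 61.87640
Difference = 70.14330 − 61.87640 = 8.26690

8.267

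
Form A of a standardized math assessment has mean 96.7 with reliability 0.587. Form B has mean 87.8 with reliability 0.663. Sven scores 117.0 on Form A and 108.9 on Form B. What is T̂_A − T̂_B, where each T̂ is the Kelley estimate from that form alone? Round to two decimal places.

6.83

T̂_A = 0.587(117.0) + 0.413(96.7) = 108.6161
T̂_B = 0.663(108.9) + 0.337(87.8) = 101.7893
T̂_A − T̂_B = 6.8268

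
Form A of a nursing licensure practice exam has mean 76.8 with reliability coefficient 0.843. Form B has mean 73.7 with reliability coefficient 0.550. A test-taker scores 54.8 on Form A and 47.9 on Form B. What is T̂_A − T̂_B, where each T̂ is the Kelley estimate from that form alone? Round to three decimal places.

-1.256

T̂_A = 0.843(54.8) + 0.157(76.8) = 58.25400
T̂_B = 0.550(47.9) + 0.450(73.7) = 59.51000
T̂_A − T̂_B = -1.25600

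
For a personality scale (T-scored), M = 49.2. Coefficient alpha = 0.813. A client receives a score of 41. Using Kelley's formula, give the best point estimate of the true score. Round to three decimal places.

T̂ = ρX + (1 − ρ)μ
  = 0.813 × 41 + 0.187 × 49.2
  = 33.333 + 9.2004
  = 42.5334
  ≈ 42.533

42.533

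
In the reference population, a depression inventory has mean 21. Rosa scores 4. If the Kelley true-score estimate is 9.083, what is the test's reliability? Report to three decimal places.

T̂ = ρX + (1 − ρ)μ  ⇒  T̂ − μ = ρ(X − μ)
ρ = (T̂ − μ)/(X − μ) = (9.083 − 21) / (4 − 21) = -11.917 / -17.0 = 0.70100

0.701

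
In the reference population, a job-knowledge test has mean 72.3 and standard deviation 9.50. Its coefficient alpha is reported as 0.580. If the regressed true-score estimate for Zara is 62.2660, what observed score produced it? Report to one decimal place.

T̂ = ρX + (1 − ρ)μ  ⇒  X = (T̂ − (1 − ρ)μ) / ρ
X = (62.2660 − 0.420 × 72.3) / 0.580 = (62.2660 − 30.3660) / 0.580 = 31.9000 / 0.580 = 55.000

55.0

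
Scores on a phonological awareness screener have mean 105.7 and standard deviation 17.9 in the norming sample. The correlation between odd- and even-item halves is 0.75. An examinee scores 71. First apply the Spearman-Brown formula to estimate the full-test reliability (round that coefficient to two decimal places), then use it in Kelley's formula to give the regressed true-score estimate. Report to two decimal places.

75.86

Spearman-Brown: ρ = 2r/(1 + r) = 2(0.75)/(1 + 0.75) = 1.500/1.75 = 0.8571 → 0.86
T̂ = 0.86(71) + 0.14(105.7) = 61.06 + 14.798 = 75.858 → 75.86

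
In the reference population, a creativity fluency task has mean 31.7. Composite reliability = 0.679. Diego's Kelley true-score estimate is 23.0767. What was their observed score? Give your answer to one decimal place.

T̂ = ρX + (1 − ρ)μ  ⇒  X = (T̂ − (1 − ρ)μ) / ρ
X = (23.0767 − 0.321 × 31.7) / 0.679 = (23.0767 − 10.1757) / 0.679 = 12.9010 / 0.679 = 19.000

19.0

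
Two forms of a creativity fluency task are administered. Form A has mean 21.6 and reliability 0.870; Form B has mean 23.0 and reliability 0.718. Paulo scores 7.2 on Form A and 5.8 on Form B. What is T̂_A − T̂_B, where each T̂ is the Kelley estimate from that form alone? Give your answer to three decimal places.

-1.578

T̂_A = 0.870(7.2) + 0.130(21.6) = 9.07200
T̂_B = 0.718(5.8) + 0.282(23.0) = 10.65040
T̂_A − T̂_B = -1.57840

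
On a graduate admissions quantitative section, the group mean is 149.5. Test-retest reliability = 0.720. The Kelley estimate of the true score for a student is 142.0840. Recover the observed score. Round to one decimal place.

139.2

T̂ = ρX + (1 − ρ)μ  ⇒  X = (T̂ − (1 − ρ)μ) / ρ
X = (142.0840 − 0.280 × 149.5) / 0.720 = (142.0840 − 41.8600) / 0.720 = 100.2240 / 0.720 = 139.200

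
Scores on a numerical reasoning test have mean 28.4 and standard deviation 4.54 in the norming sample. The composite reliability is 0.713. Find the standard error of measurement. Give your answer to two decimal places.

2.43

SEM = SD · √(1 − ρ) = 4.54 × √0.287 = 4.54 × 0.5357 = 2.432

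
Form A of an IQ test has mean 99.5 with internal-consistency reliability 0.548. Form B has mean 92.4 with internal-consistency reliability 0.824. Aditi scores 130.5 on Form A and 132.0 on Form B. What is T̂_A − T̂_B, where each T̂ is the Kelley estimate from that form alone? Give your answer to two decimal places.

-8.54

T̂_A = 0.548(130.5) + 0.452(99.5) = 116.4880
T̂_B = 0.824(132.0) + 0.176(92.4) = 125.0304
T̂_A − T̂_B = -8.5424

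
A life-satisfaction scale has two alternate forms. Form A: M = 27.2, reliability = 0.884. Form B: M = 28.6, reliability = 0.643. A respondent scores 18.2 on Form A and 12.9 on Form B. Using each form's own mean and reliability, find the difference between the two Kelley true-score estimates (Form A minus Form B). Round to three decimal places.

T̂_A = 0.884(18.2) + 0.116(27.2) = 19.24400
T̂_B = 0.643(12.9) + 0.357(28.6) = 18.50490
T̂_A − T̂_B = 0.73910

0.739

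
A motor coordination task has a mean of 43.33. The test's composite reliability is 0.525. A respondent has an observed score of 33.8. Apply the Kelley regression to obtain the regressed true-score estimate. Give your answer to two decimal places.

38.33

Kelley's formula gives T̂ = 0.525·33.8 + 0.475·43.33 = 17.7450 + 20.58175 = 38.327.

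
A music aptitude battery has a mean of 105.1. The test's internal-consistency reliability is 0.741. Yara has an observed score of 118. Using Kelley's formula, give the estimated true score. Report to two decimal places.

114.66

Weight the observed score by reliability and the mean by (1 − reliability): T̂ = 0.741·118 + 0.259·105.1 = 87.438 + 27.2209 = 114.659.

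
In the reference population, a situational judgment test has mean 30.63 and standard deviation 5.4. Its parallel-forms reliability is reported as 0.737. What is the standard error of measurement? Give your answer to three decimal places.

2.769

SEM = SD · √(1 − ρ) = 5.4 × √0.263 = 5.4 × 0.5128 = 2.7693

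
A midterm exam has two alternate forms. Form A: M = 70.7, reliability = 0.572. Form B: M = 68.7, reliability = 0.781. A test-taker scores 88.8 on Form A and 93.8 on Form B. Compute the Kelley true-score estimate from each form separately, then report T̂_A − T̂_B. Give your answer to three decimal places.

-7.250

T̂_A = 0.572(88.8) + 0.428(70.7) = 81.05320
T̂_B = 0.781(93.8) + 0.219(68.7) = 88.30310
T̂_A − T̂_B = -7.24990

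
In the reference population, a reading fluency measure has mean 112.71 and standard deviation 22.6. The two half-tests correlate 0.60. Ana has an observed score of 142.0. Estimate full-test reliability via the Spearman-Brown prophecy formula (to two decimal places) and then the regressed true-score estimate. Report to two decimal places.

134.68

Spearman-Brown: ρ = 2r/(1 + r) = 2(0.60)/(1 + 0.60) = 1.200/1.60 = 0.7500 → 0.75
Weight the observed score by reliability and the mean by (1 − reliability): T̂ = 0.75·142.0 + 0.25·112.71 = 106.500 + 28.1775 = 134.678.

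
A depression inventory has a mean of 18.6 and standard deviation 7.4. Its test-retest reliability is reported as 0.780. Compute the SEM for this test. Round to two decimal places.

3.47

SEM = SD · √(1 − ρ) = 7.4 × √0.220 = 7.4 × 0.4690 = 3.471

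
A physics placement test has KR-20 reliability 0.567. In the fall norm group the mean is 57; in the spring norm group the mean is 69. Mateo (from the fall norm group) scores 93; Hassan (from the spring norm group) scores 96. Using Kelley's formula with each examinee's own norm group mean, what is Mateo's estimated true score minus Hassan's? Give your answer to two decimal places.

T̂_Mateo = 0.567(93) + 0.433(57) = 77.4120
T̂_Hassan = 0.567(96) + 0.433(69) = 84.3090
Difference = 77.4120 − 84.3090 = -6.8970

-6.90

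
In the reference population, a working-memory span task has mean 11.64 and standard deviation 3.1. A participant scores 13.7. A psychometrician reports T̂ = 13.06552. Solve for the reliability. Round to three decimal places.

0.692

T̂ = ρX + (1 − ρ)μ  ⇒  T̂ − μ = ρ(X − μ)
ρ = (T̂ − μ)/(X − μ) = (13.06552 − 11.64) / (13.7 − 11.64) = 1.42552 / 2.06 = 0.69200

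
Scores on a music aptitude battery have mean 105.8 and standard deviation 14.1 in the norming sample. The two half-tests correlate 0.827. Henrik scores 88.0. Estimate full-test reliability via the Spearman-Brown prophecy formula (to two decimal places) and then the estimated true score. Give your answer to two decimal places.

Spearman-Brown: ρ = 2r/(1 + r) = 2(0.827)/(1 + 0.827) = 1.6540/1.827 = 0.9053 → 0.91
T̂ = ρX + (1 − ρ)μ
  = 0.91 × 88.0 + 0.09 × 105.8
  = 80.080 + 9.522
  = 89.602
  ≈ 89.60

89.60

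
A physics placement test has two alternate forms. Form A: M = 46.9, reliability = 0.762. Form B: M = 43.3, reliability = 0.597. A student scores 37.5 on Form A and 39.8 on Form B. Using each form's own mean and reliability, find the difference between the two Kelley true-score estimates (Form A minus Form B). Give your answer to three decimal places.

T̂_A = 0.762(37.5) + 0.238(46.9) = 39.73720
T̂_B = 0.597(39.8) + 0.403(43.3) = 41.21050
T̂_A − T̂_B = -1.47330

-1.473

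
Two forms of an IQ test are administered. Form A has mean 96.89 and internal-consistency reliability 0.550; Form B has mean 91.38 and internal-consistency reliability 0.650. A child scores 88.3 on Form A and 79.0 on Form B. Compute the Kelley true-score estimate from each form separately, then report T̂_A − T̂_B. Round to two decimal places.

8.83

T̂_A = 0.550(88.3) + 0.450(96.89) = 92.1655
T̂_B = 0.650(79.0) + 0.350(91.38) = 83.3330
T̂_A − T̂_B = 8.8325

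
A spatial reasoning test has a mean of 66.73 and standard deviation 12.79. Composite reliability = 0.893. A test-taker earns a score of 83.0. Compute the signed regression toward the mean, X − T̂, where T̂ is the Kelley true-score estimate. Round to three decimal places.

Weight the observed score by reliability and the mean by (1 − reliability): T̂ = 0.893·83.0 + 0.107·66.73 = 74.1190 + 7.14011 = 81.25911.
X − T̂ = 83.0 − 81.2591 = 1.7409 → 1.741

1.741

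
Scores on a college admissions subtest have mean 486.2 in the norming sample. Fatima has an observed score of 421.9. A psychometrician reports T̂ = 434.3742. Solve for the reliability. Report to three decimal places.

T̂ = ρX + (1 − ρ)μ  ⇒  T̂ − μ = ρ(X − μ)
ρ = (T̂ − μ)/(X − μ) = (434.3742 − 486.2) / (421.9 − 486.2) = -51.8258 / -64.3 = 0.80600

0.806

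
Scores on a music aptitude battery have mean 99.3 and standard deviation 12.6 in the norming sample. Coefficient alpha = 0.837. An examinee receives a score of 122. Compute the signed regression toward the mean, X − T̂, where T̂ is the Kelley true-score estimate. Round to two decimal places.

Weight the observed score by reliability and the mean by (1 − reliability): T̂ = 0.837·122 + 0.163·99.3 = 102.114 + 16.1859 = 118.2999.
X − T̂ = 122 − 118.300 = 3.700 → 3.70

3.70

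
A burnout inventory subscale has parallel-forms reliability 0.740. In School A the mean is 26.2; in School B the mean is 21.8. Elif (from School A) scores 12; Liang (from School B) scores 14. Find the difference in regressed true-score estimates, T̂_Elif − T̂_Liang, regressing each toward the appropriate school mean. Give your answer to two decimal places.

T̂_Elif = 0.740(12) + 0.260(26.2) = 15.6920
T̂_Liang = 0.740(14) + 0.260(21.8) = 16.0280
Difference = 15.6920 − 16.0280 = -0.3360

-0.34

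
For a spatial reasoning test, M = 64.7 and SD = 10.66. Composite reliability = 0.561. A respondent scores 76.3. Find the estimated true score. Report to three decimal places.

71.208

T̂ = ρX + (1 − ρ)μ
  = 0.561 × 76.3 + 0.439 × 64.7
  = 42.8043 + 28.4033
  = 71.2076
  ≈ 71.208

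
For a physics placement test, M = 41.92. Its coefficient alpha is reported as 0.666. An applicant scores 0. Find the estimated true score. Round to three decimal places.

14.001

T̂ = ρX + (1 − ρ)μ
  = 0.666 × 0 + 0.334 × 41.92
  = 0.000 + 14.00128
  = 14.0013
  ≈ 14.001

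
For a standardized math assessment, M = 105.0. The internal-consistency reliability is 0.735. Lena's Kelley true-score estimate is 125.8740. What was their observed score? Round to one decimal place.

133.4

T̂ = ρX + (1 − ρ)μ  ⇒  X = (T̂ − (1 − ρ)μ) / ρ
X = (125.8740 − 0.265 × 105.0) / 0.735 = (125.8740 − 27.8250) / 0.735 = 98.0490 / 0.735 = 133.400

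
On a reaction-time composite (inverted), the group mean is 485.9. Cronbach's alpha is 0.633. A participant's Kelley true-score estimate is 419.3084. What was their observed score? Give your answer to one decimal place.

380.7

T̂ = ρX + (1 − ρ)μ  ⇒  X = (T̂ − (1 − ρ)μ) / ρ
X = (419.3084 − 0.367 × 485.9) / 0.633 = (419.3084 − 178.3253) / 0.633 = 240.9831 / 0.633 = 380.700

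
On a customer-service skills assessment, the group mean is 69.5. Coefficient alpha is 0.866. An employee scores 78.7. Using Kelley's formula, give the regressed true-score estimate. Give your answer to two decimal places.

77.47

T̂ = 0.866(78.7) + 0.134(69.5) = 68.1542 + 9.3130 = 77.467 → 77.47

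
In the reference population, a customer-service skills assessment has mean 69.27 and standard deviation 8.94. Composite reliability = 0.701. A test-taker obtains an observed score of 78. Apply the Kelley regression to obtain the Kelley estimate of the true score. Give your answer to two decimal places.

75.39

Weight the observed score by reliability and the mean by (1 − reliability): T̂ = 0.701·78 + 0.299·69.27 = 54.678 + 20.71173 = 75.390.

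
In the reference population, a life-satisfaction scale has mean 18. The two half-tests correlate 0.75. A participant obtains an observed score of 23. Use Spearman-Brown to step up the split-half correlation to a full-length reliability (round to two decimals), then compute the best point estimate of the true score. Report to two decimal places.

Spearman-Brown: ρ = 2r/(1 + r) = 2(0.75)/(1 + 0.75) = 1.500/1.75 = 0.8571 → 0.86
T̂ = 0.86(23) + 0.14(18) = 19.78 + 2.52 = 22.300 → 22.30

22.30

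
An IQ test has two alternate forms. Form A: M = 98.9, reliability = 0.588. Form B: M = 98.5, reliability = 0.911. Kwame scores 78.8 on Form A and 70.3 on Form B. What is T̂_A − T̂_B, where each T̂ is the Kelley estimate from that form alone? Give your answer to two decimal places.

14.27

T̂_A = 0.588(78.8) + 0.412(98.9) = 87.0812
T̂_B = 0.911(70.3) + 0.089(98.5) = 72.8098
T̂_A − T̂_B = 14.2714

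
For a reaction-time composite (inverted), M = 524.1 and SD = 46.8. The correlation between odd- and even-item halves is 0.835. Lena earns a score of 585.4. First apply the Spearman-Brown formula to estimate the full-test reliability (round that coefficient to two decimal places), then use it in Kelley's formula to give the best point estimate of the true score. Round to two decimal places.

579.88

Spearman-Brown: ρ = 2r/(1 + r) = 2(0.835)/(1 + 0.835) = 1.6700/1.835 = 0.9101 → 0.91
T̂ = 0.91(585.4) + 0.09(524.1) = 532.714 + 47.169 = 579.883 → 579.88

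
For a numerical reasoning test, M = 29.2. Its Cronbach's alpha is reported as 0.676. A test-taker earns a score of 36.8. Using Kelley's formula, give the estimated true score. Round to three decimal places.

34.338

T̂ = ρX + (1 − ρ)μ
  = 0.676 × 36.8 + 0.324 × 29.2
  = 24.8768 + 9.4608
  = 34.3376
  ≈ 34.338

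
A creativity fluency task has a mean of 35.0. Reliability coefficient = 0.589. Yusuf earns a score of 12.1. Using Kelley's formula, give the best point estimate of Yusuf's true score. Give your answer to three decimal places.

T̂ = ρX + (1 − ρ)μ
  = 0.589 × 12.1 + 0.411 × 35.0
  = 7.1269 + 14.3850
  = 21.5119
  ≈ 21.512

21.512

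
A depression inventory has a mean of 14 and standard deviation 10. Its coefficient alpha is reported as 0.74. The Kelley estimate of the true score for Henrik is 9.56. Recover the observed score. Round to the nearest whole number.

T̂ = ρX + (1 − ρ)μ  ⇒  X = (T̂ − (1 − ρ)μ) / ρ
X = (9.56 − 0.26 × 14) / 0.74 = (9.56 − 3.64) / 0.74 = 5.92 / 0.74 = 8.00

8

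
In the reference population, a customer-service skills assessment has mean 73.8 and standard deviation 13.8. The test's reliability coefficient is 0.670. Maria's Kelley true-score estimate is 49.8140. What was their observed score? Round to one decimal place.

T̂ = ρX + (1 − ρ)μ  ⇒  X = (T̂ − (1 − ρ)μ) / ρ
X = (49.8140 − 0.330 × 73.8) / 0.670 = (49.8140 − 24.3540) / 0.670 = 25.4600 / 0.670 = 38.000

38.0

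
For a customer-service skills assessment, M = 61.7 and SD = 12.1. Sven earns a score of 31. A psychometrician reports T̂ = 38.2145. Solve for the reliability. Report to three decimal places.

T̂ = ρX + (1 − ρ)μ  ⇒  T̂ − μ = ρ(X − μ)
ρ = (T̂ − μ)/(X − μ) = (38.2145 − 61.7) / (31 − 61.7) = -23.4855 / -30.7 = 0.76500

0.765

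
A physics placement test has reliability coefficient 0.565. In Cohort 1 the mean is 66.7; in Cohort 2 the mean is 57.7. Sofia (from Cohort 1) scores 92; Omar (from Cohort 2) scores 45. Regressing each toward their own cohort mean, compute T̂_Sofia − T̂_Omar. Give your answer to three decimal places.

T̂_Sofia = 0.565(92) + 0.435(66.7) = 80.99450
T̂_Omar = 0.565(45) + 0.435(57.7) = 50.52450
Difference = 80.99450 − 50.52450 = 30.47000

30.470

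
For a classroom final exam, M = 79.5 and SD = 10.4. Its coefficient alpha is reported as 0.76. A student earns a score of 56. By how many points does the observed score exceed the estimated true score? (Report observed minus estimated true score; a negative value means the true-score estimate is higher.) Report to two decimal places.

-5.64

Weight the observed score by reliability and the mean by (1 − reliability): T̂ = 0.76·56 + 0.24·79.5 = 42.56 + 19.080 = 61.6400.
X − T̂ = 56 − 61.640 = -5.640 → -5.64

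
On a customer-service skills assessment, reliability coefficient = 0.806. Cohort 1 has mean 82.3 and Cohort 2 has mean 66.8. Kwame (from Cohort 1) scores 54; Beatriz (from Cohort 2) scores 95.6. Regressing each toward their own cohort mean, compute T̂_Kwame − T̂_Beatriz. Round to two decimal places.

-30.52

T̂_Kwame = 0.806(54) + 0.194(82.3) = 59.4902
T̂_Beatriz = 0.806(95.6) + 0.194(66.8) = 90.0128
Difference = 59.4902 − 90.0128 = -30.5226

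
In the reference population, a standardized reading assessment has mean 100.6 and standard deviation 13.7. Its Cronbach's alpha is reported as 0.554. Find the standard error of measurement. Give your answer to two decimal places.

SEM = SD · √(1 − ρ) = 13.7 × √0.446 = 13.7 × 0.6678 = 9.149

9.15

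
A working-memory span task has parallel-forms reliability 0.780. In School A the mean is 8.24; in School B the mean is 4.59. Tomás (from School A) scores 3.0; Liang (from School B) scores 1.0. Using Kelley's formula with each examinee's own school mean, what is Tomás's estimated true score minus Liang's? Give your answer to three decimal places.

T̂_Tomás = 0.780(3.0) + 0.220(8.24) = 4.15280
T̂_Liang = 0.780(1.0) + 0.220(4.59) = 1.78980
Difference = 4.15280 − 1.78980 = 2.36300

2.363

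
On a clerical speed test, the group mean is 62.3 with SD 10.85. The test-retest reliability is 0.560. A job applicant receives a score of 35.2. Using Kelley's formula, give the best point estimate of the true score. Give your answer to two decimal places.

T̂ = 0.560(35.2) + 0.440(62.3) = 19.7120 + 27.4120 = 47.124 → 47.12

47.12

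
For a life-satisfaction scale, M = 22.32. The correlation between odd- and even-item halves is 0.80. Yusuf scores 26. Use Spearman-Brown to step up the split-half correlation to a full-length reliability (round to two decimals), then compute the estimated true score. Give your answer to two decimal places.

25.60

Spearman-Brown: ρ = 2r/(1 + r) = 2(0.80)/(1 + 0.80) = 1.600/1.80 = 0.8889 → 0.89
Regress the observed score toward the mean by the unreliability: T̂ = 0.89·26 + 0.11·22.32 = 23.14 + 2.4552 = 25.595.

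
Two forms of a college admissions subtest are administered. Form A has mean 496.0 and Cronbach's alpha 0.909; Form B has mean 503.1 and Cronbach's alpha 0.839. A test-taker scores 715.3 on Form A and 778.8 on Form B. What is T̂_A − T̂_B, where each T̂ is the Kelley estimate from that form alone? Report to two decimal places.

T̂_A = 0.909(715.3) + 0.091(496.0) = 695.3437
T̂_B = 0.839(778.8) + 0.161(503.1) = 734.4123
T̂_A − T̂_B = -39.0686

-39.07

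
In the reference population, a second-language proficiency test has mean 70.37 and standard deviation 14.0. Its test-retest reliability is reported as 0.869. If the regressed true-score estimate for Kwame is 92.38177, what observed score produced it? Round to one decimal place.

95.7

T̂ = ρX + (1 − ρ)μ  ⇒  X = (T̂ − (1 − ρ)μ) / ρ
X = (92.38177 − 0.131 × 70.37) / 0.869 = (92.38177 − 9.21847) / 0.869 = 83.16330 / 0.869 = 95.700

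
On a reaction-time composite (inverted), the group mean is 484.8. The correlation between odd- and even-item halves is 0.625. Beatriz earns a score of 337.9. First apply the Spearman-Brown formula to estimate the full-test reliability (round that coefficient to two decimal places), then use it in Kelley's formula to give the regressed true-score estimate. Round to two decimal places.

371.69

Spearman-Brown: ρ = 2r/(1 + r) = 2(0.625)/(1 + 0.625) = 1.2500/1.625 = 0.7692 → 0.77
T̂ = 0.77(337.9) + 0.23(484.8) = 260.183 + 111.504 = 371.687 → 371.69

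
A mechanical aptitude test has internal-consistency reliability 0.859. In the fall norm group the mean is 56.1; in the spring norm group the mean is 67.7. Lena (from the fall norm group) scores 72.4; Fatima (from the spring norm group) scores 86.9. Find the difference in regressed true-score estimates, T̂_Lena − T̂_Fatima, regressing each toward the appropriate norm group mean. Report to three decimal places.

-14.091

T̂_Lena = 0.859(72.4) + 0.141(56.1) = 70.10170
T̂_Fatima = 0.859(86.9) + 0.141(67.7) = 84.19280
Difference = 70.10170 − 84.19280 = -14.09110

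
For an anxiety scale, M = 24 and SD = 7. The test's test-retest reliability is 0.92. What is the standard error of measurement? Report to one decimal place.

2.0

SEM = SD · √(1 − ρ) = 7 × √0.08 = 7 × 0.2828 = 1.980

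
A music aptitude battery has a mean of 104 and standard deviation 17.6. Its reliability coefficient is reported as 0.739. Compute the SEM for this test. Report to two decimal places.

SEM = SD · √(1 − ρ) = 17.6 × √0.261 = 17.6 × 0.5109 = 8.992

8.99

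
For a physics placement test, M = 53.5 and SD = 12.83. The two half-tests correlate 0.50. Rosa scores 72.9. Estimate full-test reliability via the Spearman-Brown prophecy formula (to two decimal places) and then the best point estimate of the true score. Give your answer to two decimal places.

Spearman-Brown: ρ = 2r/(1 + r) = 2(0.50)/(1 + 0.50) = 1.000/1.50 = 0.6667 → 0.67
Weight the observed score by reliability and the mean by (1 − reliability): T̂ = 0.67·72.9 + 0.33·53.5 = 48.843 + 17.655 = 66.498.

66.50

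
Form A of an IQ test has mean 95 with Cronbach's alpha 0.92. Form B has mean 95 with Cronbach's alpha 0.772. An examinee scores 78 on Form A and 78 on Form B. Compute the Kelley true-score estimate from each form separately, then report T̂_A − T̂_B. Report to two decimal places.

-2.52

T̂_A = 0.92(78) + 0.08(95) = 79.3600
T̂_B = 0.772(78) + 0.228(95) = 81.8760
T̂_A − T̂_B = -2.5160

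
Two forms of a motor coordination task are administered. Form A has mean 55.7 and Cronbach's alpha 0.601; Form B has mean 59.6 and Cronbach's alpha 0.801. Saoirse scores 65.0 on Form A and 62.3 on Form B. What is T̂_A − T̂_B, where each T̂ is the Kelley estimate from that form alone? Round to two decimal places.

-0.47

T̂_A = 0.601(65.0) + 0.399(55.7) = 61.2893
T̂_B = 0.801(62.3) + 0.199(59.6) = 61.7627
T̂_A − T̂_B = -0.4734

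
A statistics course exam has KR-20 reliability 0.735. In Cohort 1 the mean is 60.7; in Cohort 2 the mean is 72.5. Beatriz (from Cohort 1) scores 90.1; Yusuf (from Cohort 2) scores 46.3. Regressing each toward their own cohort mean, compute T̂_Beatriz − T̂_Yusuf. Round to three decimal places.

29.066

T̂_Beatriz = 0.735(90.1) + 0.265(60.7) = 82.30900
T̂_Yusuf = 0.735(46.3) + 0.265(72.5) = 53.24300
Difference = 82.30900 − 53.24300 = 29.06600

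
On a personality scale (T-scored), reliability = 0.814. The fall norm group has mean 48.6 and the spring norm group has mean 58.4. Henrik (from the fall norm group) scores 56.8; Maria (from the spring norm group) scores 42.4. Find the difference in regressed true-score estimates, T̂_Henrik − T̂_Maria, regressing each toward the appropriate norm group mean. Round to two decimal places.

9.90

T̂_Henrik = 0.814(56.8) + 0.186(48.6) = 55.2748
T̂_Maria = 0.814(42.4) + 0.186(58.4) = 45.3760
Difference = 55.2748 − 45.3760 = 9.8988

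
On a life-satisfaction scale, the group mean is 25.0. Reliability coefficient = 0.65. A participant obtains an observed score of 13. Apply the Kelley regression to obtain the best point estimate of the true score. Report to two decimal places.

T̂ = 0.65(13) + 0.35(25.0) = 8.45 + 8.750 = 17.200 → 17.20

17.20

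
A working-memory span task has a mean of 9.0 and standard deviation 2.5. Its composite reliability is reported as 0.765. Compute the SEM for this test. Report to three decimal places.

SEM = SD · √(1 − ρ) = 2.5 × √0.235 = 2.5 × 0.4848 = 1.2119

1.212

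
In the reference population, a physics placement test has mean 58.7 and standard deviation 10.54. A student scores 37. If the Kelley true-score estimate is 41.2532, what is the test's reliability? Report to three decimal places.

0.804

T̂ = ρX + (1 − ρ)μ  ⇒  T̂ − μ = ρ(X − μ)
ρ = (T̂ − μ)/(X − μ) = (41.2532 − 58.7) / (37 − 58.7) = -17.4468 / -21.7 = 0.80400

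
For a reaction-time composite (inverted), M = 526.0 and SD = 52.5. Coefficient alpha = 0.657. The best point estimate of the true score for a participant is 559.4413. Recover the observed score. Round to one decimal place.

576.9

T̂ = ρX + (1 − ρ)μ  ⇒  X = (T̂ − (1 − ρ)μ) / ρ
X = (559.4413 − 0.343 × 526.0) / 0.657 = (559.4413 − 180.4180) / 0.657 = 379.0233 / 0.657 = 576.900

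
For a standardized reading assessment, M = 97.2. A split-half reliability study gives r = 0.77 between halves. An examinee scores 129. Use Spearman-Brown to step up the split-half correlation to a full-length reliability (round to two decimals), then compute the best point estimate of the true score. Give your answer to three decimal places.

Spearman-Brown: ρ = 2r/(1 + r) = 2(0.77)/(1 + 0.77) = 1.540/1.77 = 0.8701 → 0.87
T̂ = 0.87(129) + 0.13(97.2) = 112.23 + 12.636 = 124.8660 → 124.866

124.866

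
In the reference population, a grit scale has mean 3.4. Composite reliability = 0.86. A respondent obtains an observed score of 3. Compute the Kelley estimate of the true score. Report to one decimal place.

3.1

T̂ = 0.86(3) + 0.14(3.4) = 2.58 + 0.476 = 3.06 → 3.1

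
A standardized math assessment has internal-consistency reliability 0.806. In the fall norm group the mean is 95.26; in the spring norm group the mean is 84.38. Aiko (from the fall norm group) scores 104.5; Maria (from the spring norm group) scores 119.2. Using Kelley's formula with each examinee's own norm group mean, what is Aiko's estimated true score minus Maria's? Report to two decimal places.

-9.74

T̂_Aiko = 0.806(104.5) + 0.194(95.26) = 102.7074
T̂_Maria = 0.806(119.2) + 0.194(84.38) = 112.4449
Difference = 102.7074 − 112.4449 = -9.7375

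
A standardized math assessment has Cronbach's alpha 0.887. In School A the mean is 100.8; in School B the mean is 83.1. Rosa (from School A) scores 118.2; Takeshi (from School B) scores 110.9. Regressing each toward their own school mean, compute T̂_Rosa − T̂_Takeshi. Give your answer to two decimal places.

T̂_Rosa = 0.887(118.2) + 0.113(100.8) = 116.2338
T̂_Takeshi = 0.887(110.9) + 0.113(83.1) = 107.7586
Difference = 116.2338 − 107.7586 = 8.4752

8.48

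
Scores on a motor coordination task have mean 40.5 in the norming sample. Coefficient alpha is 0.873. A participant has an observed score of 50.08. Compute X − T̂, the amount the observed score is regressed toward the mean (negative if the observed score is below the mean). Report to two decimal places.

T̂ = 0.873(50.08) + 0.127(40.5) = 43.71984 + 5.1435 = 48.8633 → 48.863
X − T̂ = 50.08 − 48.863 = 1.217 → 1.22

1.22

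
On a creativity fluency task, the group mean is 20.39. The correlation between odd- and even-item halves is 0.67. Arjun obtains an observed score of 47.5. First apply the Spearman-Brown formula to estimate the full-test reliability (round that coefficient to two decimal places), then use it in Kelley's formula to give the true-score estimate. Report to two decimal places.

Spearman-Brown: ρ = 2r/(1 + r) = 2(0.67)/(1 + 0.67) = 1.340/1.67 = 0.8024 → 0.80
Kelley's formula gives T̂ = 0.80·47.5 + 0.20·20.39 = 38.000 + 4.0780 = 42.078.

42.08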